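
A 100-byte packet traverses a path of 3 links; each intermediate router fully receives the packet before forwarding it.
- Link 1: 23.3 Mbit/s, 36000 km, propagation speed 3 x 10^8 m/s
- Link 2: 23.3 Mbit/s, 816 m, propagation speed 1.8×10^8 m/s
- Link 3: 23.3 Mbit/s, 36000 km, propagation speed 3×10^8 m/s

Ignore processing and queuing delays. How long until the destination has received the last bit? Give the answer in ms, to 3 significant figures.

L = 100 × 8 = 800 bits.
Transmission delay per hop = L/R = 800/23300000 = 0.0343348 ms; 3 hops → 0.103004 ms.
Propagation delays (d/s per hop): 120, 0.00453333, 120 ms; sum = 240.005 ms.
End-to-end = 240 ms.

240 ms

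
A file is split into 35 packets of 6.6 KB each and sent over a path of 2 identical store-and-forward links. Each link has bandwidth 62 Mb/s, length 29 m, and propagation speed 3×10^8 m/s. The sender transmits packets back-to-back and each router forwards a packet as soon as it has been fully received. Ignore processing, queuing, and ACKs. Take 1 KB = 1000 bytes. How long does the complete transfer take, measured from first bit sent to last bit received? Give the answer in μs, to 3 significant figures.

Per-hop transmission t_tx = L/R = 52800/62000000 = 851.613 μs.
Per-hop propagation t_prop = 29/300000000 = 0.0966667 μs.
Pipeline fill: first packet needs 2·t_tx to clear all hops; remaining 34 packets each add one t_tx.
Total = (2+35-1)·t_tx + 2·t_prop = 36·851.613 + 2·0.0966667 = 30700 μs.

30700 μs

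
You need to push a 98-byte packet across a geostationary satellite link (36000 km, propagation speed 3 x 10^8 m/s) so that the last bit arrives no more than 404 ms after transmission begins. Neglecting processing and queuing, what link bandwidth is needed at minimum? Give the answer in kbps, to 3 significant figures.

2.76 kbps

L = 784 bits.
Propagation delay = 36000000 / 300000000 = 120 ms.
Transmission budget = 404 − 120 = 284 ms.
R ≥ L / t_tx = 784 bits / 0.284 s = 2.76 kbps.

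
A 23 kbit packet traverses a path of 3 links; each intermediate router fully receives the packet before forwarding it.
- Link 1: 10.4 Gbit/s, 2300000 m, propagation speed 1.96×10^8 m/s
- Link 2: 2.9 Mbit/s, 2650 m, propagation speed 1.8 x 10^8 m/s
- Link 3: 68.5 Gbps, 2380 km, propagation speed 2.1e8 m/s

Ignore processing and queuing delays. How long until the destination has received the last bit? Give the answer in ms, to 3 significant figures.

L = 23000 bits.
Transmission delays (L/R per hop): 0.00221154, 7.93103, 0.000335766 ms; sum = 7.93358 ms.
Propagation delays (d/s per hop): 11.7347, 0.0147222, 11.3333 ms; sum = 23.0827 ms.
End-to-end = 31.0 ms.

31.0 ms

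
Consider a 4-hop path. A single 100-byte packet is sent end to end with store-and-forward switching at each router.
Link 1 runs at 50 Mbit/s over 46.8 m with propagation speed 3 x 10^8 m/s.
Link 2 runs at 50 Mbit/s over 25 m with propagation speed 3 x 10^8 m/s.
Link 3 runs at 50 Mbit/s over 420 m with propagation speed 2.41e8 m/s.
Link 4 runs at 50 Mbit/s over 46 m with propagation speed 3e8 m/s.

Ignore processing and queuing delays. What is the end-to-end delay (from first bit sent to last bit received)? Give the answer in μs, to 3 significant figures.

66.1 μs

L = 100 × 8 = 800 bits.
Transmission delay per hop = L/R = 800/50000000 = 16 μs; 4 hops → 64 μs.
Propagation delays (d/s per hop): 0.156, 0.0833333, 1.74274, 0.153333 μs; sum = 2.13541 μs.
End-to-end = 66.1 μs.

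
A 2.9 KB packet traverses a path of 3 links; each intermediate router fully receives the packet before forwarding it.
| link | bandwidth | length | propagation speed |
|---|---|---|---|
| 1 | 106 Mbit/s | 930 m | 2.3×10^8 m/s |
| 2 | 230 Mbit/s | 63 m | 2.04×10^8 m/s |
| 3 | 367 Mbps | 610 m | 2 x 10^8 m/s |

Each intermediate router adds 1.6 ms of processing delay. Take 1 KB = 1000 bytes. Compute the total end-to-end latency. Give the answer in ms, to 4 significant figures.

L = 23200 bits.
Transmission delays (L/R per hop): 0.218868, 0.10087, 0.0632153 ms; sum = 0.382953 ms.
Propagation delays (d/s per hop): 0.00404348, 0.000308824, 0.00305 ms; sum = 0.0074023 ms.
Processing at 2 router(s): 2 × 1.6 ms = 3.2 ms.
End-to-end = 3.590 ms.

3.590 ms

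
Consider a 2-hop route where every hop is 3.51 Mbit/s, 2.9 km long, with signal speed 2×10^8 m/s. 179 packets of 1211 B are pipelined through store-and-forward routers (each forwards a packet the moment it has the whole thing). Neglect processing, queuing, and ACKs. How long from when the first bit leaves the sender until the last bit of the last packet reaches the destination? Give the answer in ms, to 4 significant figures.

496.8 ms

Per-hop transmission t_tx = L/R = 9688/3510000 = 2.76011 ms.
Per-hop propagation t_prop = 2900/200000000 = 0.0145 ms.
Pipeline fill: first packet needs 2·t_tx to clear all hops; remaining 178 packets each add one t_tx.
Total = (2+179-1)·t_tx + 2·t_prop = 180·2.76011 + 2·0.0145 = 496.8 ms.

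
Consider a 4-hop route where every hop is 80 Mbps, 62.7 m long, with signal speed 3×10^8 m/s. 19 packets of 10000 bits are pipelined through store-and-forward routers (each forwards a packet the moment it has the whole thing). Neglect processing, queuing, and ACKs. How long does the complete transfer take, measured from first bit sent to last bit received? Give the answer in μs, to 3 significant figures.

Per-hop transmission t_tx = L/R = 10000/80000000 = 125 μs.
Per-hop propagation t_prop = 62.7/300000000 = 0.209 μs.
Pipeline fill: first packet needs 4·t_tx to clear all hops; remaining 18 packets each add one t_tx.
Total = (4+19-1)·t_tx + 4·t_prop = 22·125 + 4·0.209 = 2750 μs.

2750 μs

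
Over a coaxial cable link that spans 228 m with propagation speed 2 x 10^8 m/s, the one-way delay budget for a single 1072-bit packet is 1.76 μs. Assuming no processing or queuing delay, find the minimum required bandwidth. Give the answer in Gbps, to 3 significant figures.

Propagation delay = 228 / 200000000 = 1.14 μs.
Transmission budget = 1.76 − 1.14 = 0.62 μs.
R ≥ L / t_tx = 1072 bits / 6.2e-07 s = 1.73 Gbps.

1.73 Gbps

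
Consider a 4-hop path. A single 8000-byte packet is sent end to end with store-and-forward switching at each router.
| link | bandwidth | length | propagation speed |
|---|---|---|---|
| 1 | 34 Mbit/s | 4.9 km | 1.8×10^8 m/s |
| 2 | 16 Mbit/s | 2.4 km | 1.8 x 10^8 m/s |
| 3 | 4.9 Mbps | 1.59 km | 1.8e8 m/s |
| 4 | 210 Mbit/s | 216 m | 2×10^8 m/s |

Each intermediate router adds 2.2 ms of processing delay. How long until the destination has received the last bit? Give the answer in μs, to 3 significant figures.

25900 μs

L = 8000 × 8 = 64000 bits.
Transmission delays (L/R per hop): 1882.35, 4000, 13061.2, 304.762 μs; sum = 19248.3 μs.
Propagation delays (d/s per hop): 27.2222, 13.3333, 8.83333, 1.08 μs; sum = 50.4689 μs.
Processing at 3 router(s): 3 × 2.2 ms = 6600 μs.
End-to-end = 25900 μs.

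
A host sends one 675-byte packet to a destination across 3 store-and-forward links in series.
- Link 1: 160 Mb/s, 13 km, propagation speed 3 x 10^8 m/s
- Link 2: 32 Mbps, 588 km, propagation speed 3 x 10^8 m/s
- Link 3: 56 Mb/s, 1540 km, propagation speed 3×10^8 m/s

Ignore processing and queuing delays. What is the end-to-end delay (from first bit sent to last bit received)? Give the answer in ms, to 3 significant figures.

L = 675 × 8 = 5400 bits.
Transmission delays (L/R per hop): 0.03375, 0.16875, 0.0964286 ms; sum = 0.298929 ms.
Propagation delays (d/s per hop): 0.0433333, 1.96, 5.13333 ms; sum = 7.13667 ms.
End-to-end = 7.44 ms.

7.44 ms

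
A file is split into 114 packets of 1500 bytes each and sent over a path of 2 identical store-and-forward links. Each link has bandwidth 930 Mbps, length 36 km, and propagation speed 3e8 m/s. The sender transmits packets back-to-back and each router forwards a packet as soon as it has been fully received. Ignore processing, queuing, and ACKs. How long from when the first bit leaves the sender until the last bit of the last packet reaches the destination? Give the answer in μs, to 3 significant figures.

1720 μs

Per-hop transmission t_tx = L/R = 12000/930000000 = 12.9032 μs.
Per-hop propagation t_prop = 36000/300000000 = 120 μs.
Pipeline fill: first packet needs 2·t_tx to clear all hops; remaining 113 packets each add one t_tx.
Total = (2+114-1)·t_tx + 2·t_prop = 115·12.9032 + 2·120 = 1720 μs.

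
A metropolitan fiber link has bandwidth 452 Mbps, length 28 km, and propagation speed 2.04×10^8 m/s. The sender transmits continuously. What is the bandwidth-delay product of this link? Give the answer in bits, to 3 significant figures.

62000 bits

Propagation delay = 28000 / 204000000 = 0.000137255 s.
BDP = R × t_prop = 452000000 × 0.000137255 = 62039.2 bits.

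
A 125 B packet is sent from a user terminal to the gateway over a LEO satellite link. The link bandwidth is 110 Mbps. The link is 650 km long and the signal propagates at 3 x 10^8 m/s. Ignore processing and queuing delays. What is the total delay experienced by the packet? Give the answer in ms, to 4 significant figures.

2.176 ms

L = 125 × 8 = 1000 bits.
Transmission delay = L/R = 1000 / 110000000 = 0.00909091 ms.
Propagation delay = d/s = 650000 m / 300000000 m/s = 2.16667 ms.
Total = 2.176 ms.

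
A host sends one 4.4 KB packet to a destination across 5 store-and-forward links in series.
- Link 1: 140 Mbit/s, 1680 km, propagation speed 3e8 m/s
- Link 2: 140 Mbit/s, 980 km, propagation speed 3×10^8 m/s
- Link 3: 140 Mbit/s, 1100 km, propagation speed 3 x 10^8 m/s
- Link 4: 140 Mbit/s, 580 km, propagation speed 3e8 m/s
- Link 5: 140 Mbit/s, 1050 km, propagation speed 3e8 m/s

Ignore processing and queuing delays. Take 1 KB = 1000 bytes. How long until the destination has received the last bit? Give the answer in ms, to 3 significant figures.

L = 35200 bits.
Transmission delay per hop = L/R = 35200/140000000 = 0.251429 ms; 5 hops → 1.25714 ms.
Propagation delays (d/s per hop): 5.6, 3.26667, 3.66667, 1.93333, 3.5 ms; sum = 17.9667 ms.
End-to-end = 19.2 ms.

19.2 ms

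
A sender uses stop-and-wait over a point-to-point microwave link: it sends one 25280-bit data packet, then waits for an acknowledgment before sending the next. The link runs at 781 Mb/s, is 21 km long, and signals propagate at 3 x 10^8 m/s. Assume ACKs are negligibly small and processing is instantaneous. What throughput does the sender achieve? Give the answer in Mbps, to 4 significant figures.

t_tx = L/R = 25280/781000000 = 3.23688e-05 s.
t_prop = 21000/300000000 = 7e-05 s; RTT = 0.00014 s.
Cycle = t_tx + RTT = 0.000172369 s.
Throughput = L / cycle = 25280 / 0.000172369 = 146.7 Mbps.

146.7 Mbps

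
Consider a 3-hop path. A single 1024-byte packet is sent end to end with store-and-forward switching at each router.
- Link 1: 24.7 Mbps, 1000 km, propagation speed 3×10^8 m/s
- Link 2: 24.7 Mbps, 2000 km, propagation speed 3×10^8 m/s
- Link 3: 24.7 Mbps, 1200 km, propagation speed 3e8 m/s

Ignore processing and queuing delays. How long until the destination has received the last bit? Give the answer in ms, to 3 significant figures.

L = 1024 × 8 = 8192 bits.
Transmission delay per hop = L/R = 8192/24700000 = 0.33166 ms; 3 hops → 0.99498 ms.
Propagation delays (d/s per hop): 3.33333, 6.66667, 4 ms; sum = 14 ms.
End-to-end = 15.0 ms.

15.0 ms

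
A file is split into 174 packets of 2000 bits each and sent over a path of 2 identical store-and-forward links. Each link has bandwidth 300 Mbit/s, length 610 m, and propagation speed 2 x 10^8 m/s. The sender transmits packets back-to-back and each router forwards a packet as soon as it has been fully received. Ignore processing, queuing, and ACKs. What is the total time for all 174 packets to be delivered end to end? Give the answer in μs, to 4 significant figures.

Per-hop transmission t_tx = L/R = 2000/300000000 = 6.66667 μs.
Per-hop propagation t_prop = 610/200000000 = 3.05 μs.
Pipeline fill: first packet needs 2·t_tx to clear all hops; remaining 173 packets each add one t_tx.
Total = (2+174-1)·t_tx + 2·t_prop = 175·6.66667 + 2·3.05 = 1173 μs.

1173 μs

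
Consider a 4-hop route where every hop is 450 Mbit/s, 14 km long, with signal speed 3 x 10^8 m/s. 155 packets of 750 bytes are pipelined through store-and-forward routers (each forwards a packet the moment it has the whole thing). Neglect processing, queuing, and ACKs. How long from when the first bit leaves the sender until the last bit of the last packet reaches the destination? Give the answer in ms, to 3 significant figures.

2.29 ms

Per-hop transmission t_tx = L/R = 6000/450000000 = 0.0133333 ms.
Per-hop propagation t_prop = 14000/300000000 = 0.0466667 ms.
Pipeline fill: first packet needs 4·t_tx to clear all hops; remaining 154 packets each add one t_tx.
Total = (4+155-1)·t_tx + 4·t_prop = 158·0.0133333 + 4·0.0466667 = 2.29 ms.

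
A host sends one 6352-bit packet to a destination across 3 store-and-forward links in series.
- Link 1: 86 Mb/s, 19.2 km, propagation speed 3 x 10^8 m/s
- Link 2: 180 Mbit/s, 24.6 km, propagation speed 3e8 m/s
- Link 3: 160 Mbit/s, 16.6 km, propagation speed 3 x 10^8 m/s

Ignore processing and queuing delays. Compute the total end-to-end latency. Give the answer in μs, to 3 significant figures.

350 μs

Transmission delays (L/R per hop): 73.8605, 35.2889, 39.7 μs; sum = 148.849 μs.
Propagation delays (d/s per hop): 64, 82, 55.3333 μs; sum = 201.333 μs.
End-to-end = 350 μs.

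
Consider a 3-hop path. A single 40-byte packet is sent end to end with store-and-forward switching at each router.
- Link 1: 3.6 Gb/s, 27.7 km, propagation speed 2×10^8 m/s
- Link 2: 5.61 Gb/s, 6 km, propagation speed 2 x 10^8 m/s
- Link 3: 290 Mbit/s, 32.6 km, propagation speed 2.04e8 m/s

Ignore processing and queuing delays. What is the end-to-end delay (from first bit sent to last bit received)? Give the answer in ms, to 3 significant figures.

L = 40 × 8 = 320 bits.
Transmission delays (L/R per hop): 8.88889e-05, 5.7041e-05, 0.00110345 ms; sum = 0.00124938 ms.
Propagation delays (d/s per hop): 0.1385, 0.03, 0.159804 ms; sum = 0.328304 ms.
End-to-end = 0.330 ms.

0.330 ms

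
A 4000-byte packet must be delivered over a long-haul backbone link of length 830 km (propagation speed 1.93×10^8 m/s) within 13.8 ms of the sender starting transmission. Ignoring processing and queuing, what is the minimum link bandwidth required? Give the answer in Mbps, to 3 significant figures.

3.37 Mbps

L = 32000 bits.
Propagation delay = 830000 / 193000000 = 4.30052 ms.
Transmission budget = 13.8 − 4.30052 = 9.49948 ms.
R ≥ L / t_tx = 32000 bits / 0.00949948 s = 3.37 Mbps.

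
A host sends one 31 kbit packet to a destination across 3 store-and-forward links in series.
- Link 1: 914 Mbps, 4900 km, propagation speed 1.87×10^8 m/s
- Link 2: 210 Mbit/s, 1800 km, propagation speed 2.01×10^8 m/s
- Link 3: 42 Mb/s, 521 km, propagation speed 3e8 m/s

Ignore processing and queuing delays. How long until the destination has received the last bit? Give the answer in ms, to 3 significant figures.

37.8 ms

L = 31000 bits.
Transmission delays (L/R per hop): 0.0339168, 0.147619, 0.738095 ms; sum = 0.919631 ms.
Propagation delays (d/s per hop): 26.2032, 8.95522, 1.73667 ms; sum = 36.8951 ms.
End-to-end = 37.8 ms.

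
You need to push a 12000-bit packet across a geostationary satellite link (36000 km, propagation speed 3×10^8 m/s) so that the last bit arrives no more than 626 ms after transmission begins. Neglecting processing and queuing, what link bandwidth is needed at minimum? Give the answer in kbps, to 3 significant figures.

23.7 kbps

Propagation delay = 36000000 / 300000000 = 120 ms.
Transmission budget = 626 − 120 = 506 ms.
R ≥ L / t_tx = 12000 bits / 0.506 s = 23.7 kbps.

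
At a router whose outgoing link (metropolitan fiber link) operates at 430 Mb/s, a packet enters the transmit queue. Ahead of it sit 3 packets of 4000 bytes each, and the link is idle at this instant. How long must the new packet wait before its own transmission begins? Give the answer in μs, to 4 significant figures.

Each queued packet: L/R = 32000/430000000 = 74.4186 μs.
3 queued → 223.256 μs.
Queuing delay = 223.3 μs.

223.3 μs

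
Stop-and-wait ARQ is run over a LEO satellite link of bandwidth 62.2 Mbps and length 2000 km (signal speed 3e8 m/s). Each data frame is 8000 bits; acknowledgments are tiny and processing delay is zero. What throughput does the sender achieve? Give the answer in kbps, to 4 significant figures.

594.3 kbps

t_tx = L/R = 8000/62200000 = 0.000128617 s.
t_prop = 2000000/300000000 = 0.00666667 s; RTT = 0.0133333 s.
Cycle = t_tx + RTT = 0.013462 s.
Throughput = L / cycle = 8000 / 0.013462 = 594.3 kbps.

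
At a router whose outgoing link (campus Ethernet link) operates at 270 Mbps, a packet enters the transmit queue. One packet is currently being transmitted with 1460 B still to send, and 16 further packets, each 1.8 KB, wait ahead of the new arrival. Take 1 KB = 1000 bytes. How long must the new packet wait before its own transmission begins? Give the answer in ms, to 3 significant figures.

Each queued packet: L/R = 14400/270000000 = 0.0533333 ms.
16 queued → 0.853333 ms.
Plus remaining 11680 bits of current packet: 0.0432593 ms.
Queuing delay = 0.897 ms.

0.897 ms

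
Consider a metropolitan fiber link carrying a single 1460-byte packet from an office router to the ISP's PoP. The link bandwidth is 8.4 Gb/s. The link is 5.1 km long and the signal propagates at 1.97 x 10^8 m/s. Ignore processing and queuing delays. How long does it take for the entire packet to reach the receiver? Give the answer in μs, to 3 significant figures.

L = 1460 × 8 = 11680 bits.
Transmission delay = L/R = 11680 / 8400000000 = 1.39048 μs.
Propagation delay = d/s = 5100 m / 197000000 m/s = 25.8883 μs.
Total = 27.3 μs.

27.3 μs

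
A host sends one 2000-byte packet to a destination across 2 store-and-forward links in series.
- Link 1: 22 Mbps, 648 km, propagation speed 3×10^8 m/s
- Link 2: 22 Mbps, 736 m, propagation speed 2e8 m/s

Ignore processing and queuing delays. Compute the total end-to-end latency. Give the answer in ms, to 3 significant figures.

L = 2000 × 8 = 16000 bits.
Transmission delay per hop = L/R = 16000/22000000 = 0.727273 ms; 2 hops → 1.45455 ms.
Propagation delays (d/s per hop): 2.16, 0.00368 ms; sum = 2.16368 ms.
End-to-end = 3.62 ms.

3.62 ms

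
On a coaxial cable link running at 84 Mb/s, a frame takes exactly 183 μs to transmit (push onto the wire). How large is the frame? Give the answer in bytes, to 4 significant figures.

1922 bytes

L = R × t_tx = 84000000 b/s × 0.000183 s = 15372 bits.
In bytes: 15372 / 8 = 1922 bytes.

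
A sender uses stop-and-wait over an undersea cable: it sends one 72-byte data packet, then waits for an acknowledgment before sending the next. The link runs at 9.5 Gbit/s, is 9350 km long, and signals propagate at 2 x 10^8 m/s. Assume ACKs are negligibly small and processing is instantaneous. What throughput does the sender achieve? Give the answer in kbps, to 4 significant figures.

t_tx = L/R = 576/9500000000 = 6.06316e-08 s.
t_prop = 9350000/200000000 = 0.04675 s; RTT = 0.0935 s.
Cycle = t_tx + RTT = 0.0935001 s.
Throughput = L / cycle = 576 / 0.0935001 = 6.160 kbps.

6.160 kbps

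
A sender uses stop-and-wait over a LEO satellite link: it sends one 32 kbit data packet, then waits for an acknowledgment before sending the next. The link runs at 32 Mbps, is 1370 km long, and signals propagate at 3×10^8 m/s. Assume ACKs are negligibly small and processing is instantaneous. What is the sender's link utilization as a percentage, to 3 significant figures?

9.87 %

t_tx = L/R = 32000/32000000 = 0.001 s.
t_prop = 1370000/300000000 = 0.00456667 s; RTT = 0.00913333 s.
Cycle = t_tx + RTT = 0.0101333 s.
Utilization = t_tx / cycle = 0.001/0.0101333 = 9.87 %.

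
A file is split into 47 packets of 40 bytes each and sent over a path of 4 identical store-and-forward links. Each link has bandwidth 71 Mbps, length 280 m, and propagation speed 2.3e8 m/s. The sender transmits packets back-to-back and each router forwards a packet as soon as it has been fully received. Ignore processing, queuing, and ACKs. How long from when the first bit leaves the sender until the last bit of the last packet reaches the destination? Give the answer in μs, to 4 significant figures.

230.2 μs

Per-hop transmission t_tx = L/R = 320/71000000 = 4.50704 μs.
Per-hop propagation t_prop = 280/2.3e+08 = 1.21739 μs.
Pipeline fill: first packet needs 4·t_tx to clear all hops; remaining 46 packets each add one t_tx.
Total = (4+47-1)·t_tx + 4·t_prop = 50·4.50704 + 4·1.21739 = 230.2 μs.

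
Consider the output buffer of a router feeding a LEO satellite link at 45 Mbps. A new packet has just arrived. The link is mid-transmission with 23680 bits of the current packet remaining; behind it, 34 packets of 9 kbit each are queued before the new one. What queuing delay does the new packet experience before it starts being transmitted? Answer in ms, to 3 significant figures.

7.33 ms

Each queued packet: L/R = 9000/45000000 = 0.2 ms.
34 queued → 6.8 ms.
Plus remaining 23680 bits of current packet: 0.526222 ms.
Queuing delay = 7.33 ms.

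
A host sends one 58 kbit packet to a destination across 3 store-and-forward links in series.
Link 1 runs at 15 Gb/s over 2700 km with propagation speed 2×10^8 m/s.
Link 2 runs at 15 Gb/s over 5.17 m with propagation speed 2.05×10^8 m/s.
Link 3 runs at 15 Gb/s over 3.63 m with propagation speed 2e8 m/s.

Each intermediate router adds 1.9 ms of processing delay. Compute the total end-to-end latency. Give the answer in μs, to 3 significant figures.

L = 58000 bits.
Transmission delay per hop = L/R = 58000/15000000000 = 3.86667 μs; 3 hops → 11.6 μs.
Propagation delays (d/s per hop): 13500, 0.0252195, 0.01815 μs; sum = 13500 μs.
Processing at 2 router(s): 2 × 1.9 ms = 3800 μs.
End-to-end = 17300 μs.

17300 μs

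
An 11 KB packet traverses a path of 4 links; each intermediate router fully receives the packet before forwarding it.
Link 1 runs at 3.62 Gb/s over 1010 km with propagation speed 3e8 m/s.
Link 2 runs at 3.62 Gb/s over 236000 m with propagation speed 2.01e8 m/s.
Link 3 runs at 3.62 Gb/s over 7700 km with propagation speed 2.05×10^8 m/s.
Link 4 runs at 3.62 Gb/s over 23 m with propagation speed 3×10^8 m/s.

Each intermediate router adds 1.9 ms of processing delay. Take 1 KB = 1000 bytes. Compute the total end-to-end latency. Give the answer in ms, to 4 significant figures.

L = 88000 bits.
Transmission delay per hop = L/R = 88000/3620000000 = 0.0243094 ms; 4 hops → 0.0972376 ms.
Propagation delays (d/s per hop): 3.36667, 1.17413, 37.561, 7.66667e-05 ms; sum = 42.1018 ms.
Processing at 3 router(s): 3 × 1.9 ms = 5.7 ms.
End-to-end = 47.90 ms.

47.90 ms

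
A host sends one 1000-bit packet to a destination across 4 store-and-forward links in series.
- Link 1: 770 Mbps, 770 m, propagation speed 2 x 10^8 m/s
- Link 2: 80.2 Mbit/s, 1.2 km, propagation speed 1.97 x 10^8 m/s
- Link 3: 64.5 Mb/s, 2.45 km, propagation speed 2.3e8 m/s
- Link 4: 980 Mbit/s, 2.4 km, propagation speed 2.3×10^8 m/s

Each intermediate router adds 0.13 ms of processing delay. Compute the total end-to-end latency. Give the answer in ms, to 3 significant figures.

Transmission delays (L/R per hop): 0.0012987, 0.0124688, 0.0155039, 0.00102041 ms; sum = 0.0302918 ms.
Propagation delays (d/s per hop): 0.00385, 0.00609137, 0.0106522, 0.0104348 ms; sum = 0.0310283 ms.
Processing at 3 router(s): 3 × 0.13 ms = 0.39 ms.
End-to-end = 0.451 ms.

0.451 ms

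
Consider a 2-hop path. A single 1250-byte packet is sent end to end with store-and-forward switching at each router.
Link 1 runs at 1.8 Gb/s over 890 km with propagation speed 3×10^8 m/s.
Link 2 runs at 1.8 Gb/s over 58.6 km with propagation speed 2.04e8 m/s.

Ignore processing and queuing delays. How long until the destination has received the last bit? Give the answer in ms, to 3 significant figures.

3.27 ms

L = 1250 × 8 = 10000 bits.
Transmission delay per hop = L/R = 10000/1800000000 = 0.00555556 ms; 2 hops → 0.0111111 ms.
Propagation delays (d/s per hop): 2.96667, 0.287255 ms; sum = 3.25392 ms.
End-to-end = 3.27 ms.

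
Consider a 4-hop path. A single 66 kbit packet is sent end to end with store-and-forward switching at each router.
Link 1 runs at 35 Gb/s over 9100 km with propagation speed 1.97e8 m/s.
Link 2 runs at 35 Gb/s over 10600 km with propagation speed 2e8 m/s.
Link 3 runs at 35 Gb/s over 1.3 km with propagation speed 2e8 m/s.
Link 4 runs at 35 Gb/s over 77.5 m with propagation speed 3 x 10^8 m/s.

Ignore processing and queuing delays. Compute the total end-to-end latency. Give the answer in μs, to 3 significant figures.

L = 66000 bits.
Transmission delay per hop = L/R = 66000/35000000000 = 1.88571 μs; 4 hops → 7.54286 μs.
Propagation delays (d/s per hop): 46192.9, 53000, 6.5, 0.258333 μs; sum = 99199.7 μs.
End-to-end = 99200 μs.

99200 μs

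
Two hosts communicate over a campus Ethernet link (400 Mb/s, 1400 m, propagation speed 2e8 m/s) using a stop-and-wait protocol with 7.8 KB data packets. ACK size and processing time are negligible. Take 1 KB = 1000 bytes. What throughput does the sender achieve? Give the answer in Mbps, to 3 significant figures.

367 Mbps

t_tx = L/R = 62400/400000000 = 0.000156 s.
t_prop = 1400/200000000 = 7e-06 s; RTT = 1.4e-05 s.
Cycle = t_tx + RTT = 0.00017 s.
Throughput = L / cycle = 62400 / 0.00017 = 367 Mbps.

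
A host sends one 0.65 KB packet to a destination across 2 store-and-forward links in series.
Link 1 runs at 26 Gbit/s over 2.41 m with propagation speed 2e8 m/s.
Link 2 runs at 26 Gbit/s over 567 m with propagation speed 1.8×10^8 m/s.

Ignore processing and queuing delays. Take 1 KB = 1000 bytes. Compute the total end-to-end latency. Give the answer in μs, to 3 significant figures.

3.56 μs

L = 5200 bits.
Transmission delay per hop = L/R = 5200/26000000000 = 0.2 μs; 2 hops → 0.4 μs.
Propagation delays (d/s per hop): 0.01205, 3.15 μs; sum = 3.16205 μs.
End-to-end = 3.56 μs.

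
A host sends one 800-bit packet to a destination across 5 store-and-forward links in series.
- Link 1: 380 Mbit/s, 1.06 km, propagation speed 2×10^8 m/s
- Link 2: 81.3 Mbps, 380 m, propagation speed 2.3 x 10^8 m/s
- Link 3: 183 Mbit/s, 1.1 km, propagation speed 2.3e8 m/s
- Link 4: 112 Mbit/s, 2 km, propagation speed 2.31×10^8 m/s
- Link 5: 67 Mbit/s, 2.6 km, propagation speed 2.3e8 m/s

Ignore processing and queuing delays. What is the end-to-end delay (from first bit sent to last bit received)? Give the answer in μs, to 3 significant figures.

67.1 μs

Transmission delays (L/R per hop): 2.10526, 9.8401, 4.37158, 7.14286, 11.9403 μs; sum = 35.4001 μs.
Propagation delays (d/s per hop): 5.3, 1.65217, 4.78261, 8.65801, 11.3043 μs; sum = 31.6971 μs.
End-to-end = 67.1 μs.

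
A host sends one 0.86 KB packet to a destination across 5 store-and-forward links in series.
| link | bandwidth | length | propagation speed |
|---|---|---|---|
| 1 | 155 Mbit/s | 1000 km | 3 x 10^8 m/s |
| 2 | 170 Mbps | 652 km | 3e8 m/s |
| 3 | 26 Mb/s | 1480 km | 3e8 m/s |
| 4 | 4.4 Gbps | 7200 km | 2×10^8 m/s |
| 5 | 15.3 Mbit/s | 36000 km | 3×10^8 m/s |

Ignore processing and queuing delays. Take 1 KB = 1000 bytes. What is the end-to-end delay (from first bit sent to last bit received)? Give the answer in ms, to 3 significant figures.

L = 6880 bits.
Transmission delays (L/R per hop): 0.0443871, 0.0404706, 0.264615, 0.00156364, 0.449673 ms; sum = 0.80071 ms.
Propagation delays (d/s per hop): 3.33333, 2.17333, 4.93333, 36, 120 ms; sum = 166.44 ms.
End-to-end = 167 ms.

167 ms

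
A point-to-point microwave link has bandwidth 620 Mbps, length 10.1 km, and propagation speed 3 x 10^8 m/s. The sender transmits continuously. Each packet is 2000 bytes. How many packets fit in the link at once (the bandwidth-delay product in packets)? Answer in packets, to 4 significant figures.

1.305 packets

Propagation delay = 10100 / 300000000 = 3.36667e-05 s.
BDP = R × t_prop = 620000000 × 3.36667e-05 = 20873.3 bits.
In packets of 16000 bits: 1.305 packets.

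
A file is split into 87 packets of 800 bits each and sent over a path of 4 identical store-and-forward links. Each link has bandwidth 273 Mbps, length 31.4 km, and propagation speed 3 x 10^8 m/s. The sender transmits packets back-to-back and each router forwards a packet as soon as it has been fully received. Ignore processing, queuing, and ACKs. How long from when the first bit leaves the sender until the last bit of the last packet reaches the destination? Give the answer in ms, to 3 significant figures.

0.682 ms

Per-hop transmission t_tx = L/R = 800/273000000 = 0.0029304 ms.
Per-hop propagation t_prop = 31400/300000000 = 0.104667 ms.
Pipeline fill: first packet needs 4·t_tx to clear all hops; remaining 86 packets each add one t_tx.
Total = (4+87-1)·t_tx + 4·t_prop = 90·0.0029304 + 4·0.104667 = 0.682 ms.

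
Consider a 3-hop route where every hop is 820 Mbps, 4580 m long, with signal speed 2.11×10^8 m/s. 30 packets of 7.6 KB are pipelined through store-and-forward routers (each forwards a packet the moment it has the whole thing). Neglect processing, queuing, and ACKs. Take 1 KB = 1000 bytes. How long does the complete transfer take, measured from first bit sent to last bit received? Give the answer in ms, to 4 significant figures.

2.438 ms

Per-hop transmission t_tx = L/R = 60800/820000000 = 0.0741463 ms.
Per-hop propagation t_prop = 4580/211000000 = 0.0217062 ms.
Pipeline fill: first packet needs 3·t_tx to clear all hops; remaining 29 packets each add one t_tx.
Total = (3+30-1)·t_tx + 3·t_prop = 32·0.0741463 + 3·0.0217062 = 2.438 ms.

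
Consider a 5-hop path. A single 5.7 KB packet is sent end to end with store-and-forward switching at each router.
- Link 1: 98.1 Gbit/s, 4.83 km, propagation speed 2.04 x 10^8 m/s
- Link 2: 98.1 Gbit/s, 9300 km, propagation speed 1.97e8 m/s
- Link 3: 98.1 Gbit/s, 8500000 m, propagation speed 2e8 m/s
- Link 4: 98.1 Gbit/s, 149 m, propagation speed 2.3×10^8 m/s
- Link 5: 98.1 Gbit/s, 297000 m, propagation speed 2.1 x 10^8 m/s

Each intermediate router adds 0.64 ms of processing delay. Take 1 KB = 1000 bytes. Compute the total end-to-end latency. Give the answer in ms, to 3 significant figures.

L = 45600 bits.
Transmission delay per hop = L/R = 45600/98100000000 = 0.000464832 ms; 5 hops → 0.00232416 ms.
Propagation delays (d/s per hop): 0.0236765, 47.2081, 42.5, 0.000647826, 1.41429 ms; sum = 91.1467 ms.
Processing at 4 router(s): 4 × 0.64 ms = 2.56 ms.
End-to-end = 93.7 ms.

93.7 ms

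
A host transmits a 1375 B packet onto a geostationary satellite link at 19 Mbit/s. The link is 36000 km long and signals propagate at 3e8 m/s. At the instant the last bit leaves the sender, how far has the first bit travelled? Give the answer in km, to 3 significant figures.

t_tx = L/R = 11000/19000000 = 0.000578947 s.
Distance = s × t_tx = 300000000 × 0.000578947 = 174 km.

174 km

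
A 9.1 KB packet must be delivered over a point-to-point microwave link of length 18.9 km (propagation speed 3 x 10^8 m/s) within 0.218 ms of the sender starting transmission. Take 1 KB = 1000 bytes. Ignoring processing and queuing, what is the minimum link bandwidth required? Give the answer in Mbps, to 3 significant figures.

470 Mbps

L = 72800 bits.
Propagation delay = 18900 / 300000000 = 0.063 ms.
Transmission budget = 0.218 − 0.063 = 0.155 ms.
R ≥ L / t_tx = 72800 bits / 0.000155 s = 470 Mbps.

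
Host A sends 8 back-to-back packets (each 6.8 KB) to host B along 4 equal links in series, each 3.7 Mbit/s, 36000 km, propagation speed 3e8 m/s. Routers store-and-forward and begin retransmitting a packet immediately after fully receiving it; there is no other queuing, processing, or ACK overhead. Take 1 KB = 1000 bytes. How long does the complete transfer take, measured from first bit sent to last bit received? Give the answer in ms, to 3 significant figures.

Per-hop transmission t_tx = L/R = 54400/3700000 = 14.7027 ms.
Per-hop propagation t_prop = 36000000/300000000 = 120 ms.
Pipeline fill: first packet needs 4·t_tx to clear all hops; remaining 7 packets each add one t_tx.
Total = (4+8-1)·t_tx + 4·t_prop = 11·14.7027 + 4·120 = 642 ms.

642 ms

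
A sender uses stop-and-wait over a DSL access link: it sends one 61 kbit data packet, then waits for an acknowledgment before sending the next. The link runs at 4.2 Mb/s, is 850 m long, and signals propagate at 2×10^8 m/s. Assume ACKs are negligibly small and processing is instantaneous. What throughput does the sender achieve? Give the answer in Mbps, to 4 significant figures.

4.198 Mbps

t_tx = L/R = 61000/4200000 = 0.0145238 s.
t_prop = 850/200000000 = 4.25e-06 s; RTT = 8.5e-06 s.
Cycle = t_tx + RTT = 0.0145323 s.
Throughput = L / cycle = 61000 / 0.0145323 = 4.198 Mbps.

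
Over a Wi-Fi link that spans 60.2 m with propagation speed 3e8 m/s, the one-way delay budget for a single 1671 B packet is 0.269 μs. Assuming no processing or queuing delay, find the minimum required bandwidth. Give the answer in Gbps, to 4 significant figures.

L = 13368 bits.
Propagation delay = 60.2 / 300000000 = 0.200667 μs.
Transmission budget = 0.269 − 0.200667 = 0.0683333 μs.
R ≥ L / t_tx = 13368 bits / 6.83333e-08 s = 195.6 Gbps.

195.6 Gbps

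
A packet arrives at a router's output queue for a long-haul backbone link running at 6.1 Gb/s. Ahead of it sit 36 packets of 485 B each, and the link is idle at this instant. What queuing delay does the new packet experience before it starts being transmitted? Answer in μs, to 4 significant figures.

22.90 μs

Each queued packet: L/R = 3880/6100000000 = 0.636066 μs.
36 queued → 22.8984 μs.
Queuing delay = 22.90 μs.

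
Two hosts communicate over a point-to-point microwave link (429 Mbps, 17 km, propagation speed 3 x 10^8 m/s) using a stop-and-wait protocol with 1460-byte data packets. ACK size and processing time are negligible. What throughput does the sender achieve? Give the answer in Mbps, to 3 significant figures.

83.1 Mbps

t_tx = L/R = 11680/429000000 = 2.72261e-05 s.
t_prop = 17000/300000000 = 5.66667e-05 s; RTT = 0.000113333 s.
Cycle = t_tx + RTT = 0.000140559 s.
Throughput = L / cycle = 11680 / 0.000140559 = 83.1 Mbps.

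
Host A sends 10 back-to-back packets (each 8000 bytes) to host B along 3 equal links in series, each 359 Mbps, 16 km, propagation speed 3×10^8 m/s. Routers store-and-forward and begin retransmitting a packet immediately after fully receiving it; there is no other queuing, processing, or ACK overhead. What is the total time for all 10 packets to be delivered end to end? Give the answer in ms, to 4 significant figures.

Per-hop transmission t_tx = L/R = 64000/359000000 = 0.178273 ms.
Per-hop propagation t_prop = 16000/300000000 = 0.0533333 ms.
Pipeline fill: first packet needs 3·t_tx to clear all hops; remaining 9 packets each add one t_tx.
Total = (3+10-1)·t_tx + 3·t_prop = 12·0.178273 + 3·0.0533333 = 2.299 ms.

2.299 ms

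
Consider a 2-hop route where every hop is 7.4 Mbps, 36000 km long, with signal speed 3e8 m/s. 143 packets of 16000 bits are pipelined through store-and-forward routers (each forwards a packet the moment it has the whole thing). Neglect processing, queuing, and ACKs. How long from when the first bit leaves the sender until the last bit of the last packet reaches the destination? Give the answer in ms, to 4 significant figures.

551.4 ms

Per-hop transmission t_tx = L/R = 16000/7400000 = 2.16216 ms.
Per-hop propagation t_prop = 36000000/300000000 = 120 ms.
Pipeline fill: first packet needs 2·t_tx to clear all hops; remaining 142 packets each add one t_tx.
Total = (2+143-1)·t_tx + 2·t_prop = 144·2.16216 + 2·120 = 551.4 ms.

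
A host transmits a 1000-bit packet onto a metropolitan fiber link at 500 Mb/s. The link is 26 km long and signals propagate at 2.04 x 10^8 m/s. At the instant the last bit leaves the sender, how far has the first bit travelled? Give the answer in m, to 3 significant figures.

t_tx = L/R = 1000/500000000 = 2e-06 s.
Distance = s × t_tx = 204000000 × 2e-06 = 408 m.

408 m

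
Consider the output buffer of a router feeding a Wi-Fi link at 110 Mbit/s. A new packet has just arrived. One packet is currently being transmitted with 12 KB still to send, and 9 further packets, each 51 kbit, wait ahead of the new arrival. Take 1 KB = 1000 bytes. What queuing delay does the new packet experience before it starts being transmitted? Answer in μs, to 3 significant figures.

Each queued packet: L/R = 51000/110000000 = 463.636 μs.
9 queued → 4172.73 μs.
Plus remaining 96000 bits of current packet: 872.727 μs.
Queuing delay = 5050 μs.

5050 μs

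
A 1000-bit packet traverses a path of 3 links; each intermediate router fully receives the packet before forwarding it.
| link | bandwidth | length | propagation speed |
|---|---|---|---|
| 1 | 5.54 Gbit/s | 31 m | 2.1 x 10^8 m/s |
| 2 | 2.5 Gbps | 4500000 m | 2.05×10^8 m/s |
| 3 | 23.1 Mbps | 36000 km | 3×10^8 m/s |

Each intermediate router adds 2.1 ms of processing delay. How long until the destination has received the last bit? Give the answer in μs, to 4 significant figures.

146200 μs

Transmission delays (L/R per hop): 0.180505, 0.4, 43.29 μs; sum = 43.8705 μs.
Propagation delays (d/s per hop): 0.147619, 21951.2, 120000 μs; sum = 141951 μs.
Processing at 2 router(s): 2 × 2.1 ms = 4200 μs.
End-to-end = 146200 μs.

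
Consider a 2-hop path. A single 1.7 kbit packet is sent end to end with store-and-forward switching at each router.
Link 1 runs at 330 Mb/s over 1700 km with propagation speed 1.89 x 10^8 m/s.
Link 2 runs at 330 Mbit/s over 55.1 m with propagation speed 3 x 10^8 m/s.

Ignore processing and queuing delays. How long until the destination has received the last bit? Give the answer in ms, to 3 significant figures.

9.01 ms

L = 1700 bits.
Transmission delays (L/R per hop): 0.00515152, 0.00515152 ms; sum = 0.010303 ms.
Propagation delays (d/s per hop): 8.99471, 0.000183667 ms; sum = 8.99489 ms.
End-to-end = 9.01 ms.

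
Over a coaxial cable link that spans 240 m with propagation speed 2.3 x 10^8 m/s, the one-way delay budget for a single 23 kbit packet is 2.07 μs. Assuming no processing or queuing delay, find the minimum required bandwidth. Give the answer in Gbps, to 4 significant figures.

Propagation delay = 240 / 2.3e+08 = 1.04348 μs.
Transmission budget = 2.07 − 1.04348 = 1.02652 μs.
R ≥ L / t_tx = 23000 bits / 1.02652e-06 s = 22.41 Gbps.

22.41 Gbps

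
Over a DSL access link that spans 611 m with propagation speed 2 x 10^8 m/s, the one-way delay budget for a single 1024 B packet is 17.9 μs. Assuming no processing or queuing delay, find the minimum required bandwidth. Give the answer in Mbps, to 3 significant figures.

L = 8192 bits.
Propagation delay = 611 / 200000000 = 3.055 μs.
Transmission budget = 17.9 − 3.055 = 14.845 μs.
R ≥ L / t_tx = 8192 bits / 1.4845e-05 s = 552 Mbps.

552 Mbps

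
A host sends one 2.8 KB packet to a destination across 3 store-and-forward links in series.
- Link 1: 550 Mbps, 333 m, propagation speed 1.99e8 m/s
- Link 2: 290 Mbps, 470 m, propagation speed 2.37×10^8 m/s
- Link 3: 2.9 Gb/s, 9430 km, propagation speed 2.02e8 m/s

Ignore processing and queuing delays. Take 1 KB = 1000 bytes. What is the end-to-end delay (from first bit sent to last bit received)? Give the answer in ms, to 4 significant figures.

L = 22400 bits.
Transmission delays (L/R per hop): 0.0407273, 0.0772414, 0.00772414 ms; sum = 0.125693 ms.
Propagation delays (d/s per hop): 0.00167337, 0.00198312, 46.6832 ms; sum = 46.6868 ms.
End-to-end = 46.81 ms.

46.81 ms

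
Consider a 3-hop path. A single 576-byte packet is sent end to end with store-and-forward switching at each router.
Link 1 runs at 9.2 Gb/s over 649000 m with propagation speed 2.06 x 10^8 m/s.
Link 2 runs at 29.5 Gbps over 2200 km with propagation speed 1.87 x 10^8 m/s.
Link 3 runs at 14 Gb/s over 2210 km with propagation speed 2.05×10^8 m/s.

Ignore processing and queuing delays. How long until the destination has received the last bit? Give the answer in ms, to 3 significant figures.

25.7 ms

L = 576 × 8 = 4608 bits.
Transmission delays (L/R per hop): 0.00050087, 0.000156203, 0.000329143 ms; sum = 0.000986216 ms.
Propagation delays (d/s per hop): 3.15049, 11.7647, 10.7805 ms; sum = 25.6957 ms.
End-to-end = 25.7 ms.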